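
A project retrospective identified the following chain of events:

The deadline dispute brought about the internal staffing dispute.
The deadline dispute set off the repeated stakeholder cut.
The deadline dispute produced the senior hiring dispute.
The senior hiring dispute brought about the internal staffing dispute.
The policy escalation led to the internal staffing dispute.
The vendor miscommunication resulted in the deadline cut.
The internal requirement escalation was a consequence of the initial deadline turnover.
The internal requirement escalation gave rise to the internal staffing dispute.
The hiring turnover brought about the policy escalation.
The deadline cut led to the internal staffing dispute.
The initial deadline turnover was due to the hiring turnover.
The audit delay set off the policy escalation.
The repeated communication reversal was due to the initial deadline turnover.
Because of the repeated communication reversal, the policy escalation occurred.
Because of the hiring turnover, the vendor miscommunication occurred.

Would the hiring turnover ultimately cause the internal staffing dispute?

Yes

There is a causal chain: the hiring turnover → the policy escalation → the internal staffing dispute.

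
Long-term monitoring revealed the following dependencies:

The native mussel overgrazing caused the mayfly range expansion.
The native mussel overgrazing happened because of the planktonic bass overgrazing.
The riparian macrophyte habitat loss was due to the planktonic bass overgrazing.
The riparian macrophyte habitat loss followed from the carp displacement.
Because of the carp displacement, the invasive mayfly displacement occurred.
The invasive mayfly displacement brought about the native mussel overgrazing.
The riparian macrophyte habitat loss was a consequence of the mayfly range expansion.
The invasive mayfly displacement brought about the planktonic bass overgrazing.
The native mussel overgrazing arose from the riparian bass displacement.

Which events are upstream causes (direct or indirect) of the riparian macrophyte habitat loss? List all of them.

Immediate causes of the riparian macrophyte habitat loss: the carp displacement, the planktonic bass overgrazing, the mayfly range expansion.
Further upstream: the riparian bass displacement, the invasive mayfly displacement, the native mussel overgrazing.

the carp displacement, the invasive mayfly displacement, the mayfly range expansion, the native mussel overgrazing, the planktonic bass overgrazing, the riparian bass displacement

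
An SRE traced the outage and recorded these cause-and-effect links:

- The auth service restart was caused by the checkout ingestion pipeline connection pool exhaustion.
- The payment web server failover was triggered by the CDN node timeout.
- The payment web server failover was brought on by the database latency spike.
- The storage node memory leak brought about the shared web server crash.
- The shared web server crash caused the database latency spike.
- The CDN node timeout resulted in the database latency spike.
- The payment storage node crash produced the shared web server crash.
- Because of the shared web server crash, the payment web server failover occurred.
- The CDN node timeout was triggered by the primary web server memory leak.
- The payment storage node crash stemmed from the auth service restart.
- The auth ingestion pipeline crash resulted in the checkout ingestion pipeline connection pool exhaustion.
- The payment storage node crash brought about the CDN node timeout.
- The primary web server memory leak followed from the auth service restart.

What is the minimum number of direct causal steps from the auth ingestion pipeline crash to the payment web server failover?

5

Shortest chain: the auth ingestion pipeline crash → the checkout ingestion pipeline connection pool exhaustion → the auth service restart → the payment storage node crash → the CDN node timeout → the payment web server failover.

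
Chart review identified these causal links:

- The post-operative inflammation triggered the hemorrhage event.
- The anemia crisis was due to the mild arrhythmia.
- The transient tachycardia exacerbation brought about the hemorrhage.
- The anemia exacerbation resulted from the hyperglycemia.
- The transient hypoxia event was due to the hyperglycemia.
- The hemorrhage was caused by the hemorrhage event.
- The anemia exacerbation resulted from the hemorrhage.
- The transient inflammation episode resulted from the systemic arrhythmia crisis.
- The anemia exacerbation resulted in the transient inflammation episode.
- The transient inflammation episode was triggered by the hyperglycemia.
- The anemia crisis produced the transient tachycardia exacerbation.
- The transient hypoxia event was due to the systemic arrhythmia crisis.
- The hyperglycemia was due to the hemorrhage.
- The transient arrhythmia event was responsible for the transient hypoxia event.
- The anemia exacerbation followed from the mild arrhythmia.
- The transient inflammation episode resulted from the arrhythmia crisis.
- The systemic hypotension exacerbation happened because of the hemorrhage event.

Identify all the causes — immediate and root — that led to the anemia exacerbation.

the anemia crisis, the hemorrhage, the hemorrhage event, the hyperglycemia, the mild arrhythmia, the post-operative inflammation, the transient tachycardia exacerbation

Immediate causes of the anemia exacerbation: the mild arrhythmia, the hemorrhage, the hyperglycemia.
Further upstream: the post-operative inflammation, the anemia crisis, the transient tachycardia exacerbation, the hemorrhage event.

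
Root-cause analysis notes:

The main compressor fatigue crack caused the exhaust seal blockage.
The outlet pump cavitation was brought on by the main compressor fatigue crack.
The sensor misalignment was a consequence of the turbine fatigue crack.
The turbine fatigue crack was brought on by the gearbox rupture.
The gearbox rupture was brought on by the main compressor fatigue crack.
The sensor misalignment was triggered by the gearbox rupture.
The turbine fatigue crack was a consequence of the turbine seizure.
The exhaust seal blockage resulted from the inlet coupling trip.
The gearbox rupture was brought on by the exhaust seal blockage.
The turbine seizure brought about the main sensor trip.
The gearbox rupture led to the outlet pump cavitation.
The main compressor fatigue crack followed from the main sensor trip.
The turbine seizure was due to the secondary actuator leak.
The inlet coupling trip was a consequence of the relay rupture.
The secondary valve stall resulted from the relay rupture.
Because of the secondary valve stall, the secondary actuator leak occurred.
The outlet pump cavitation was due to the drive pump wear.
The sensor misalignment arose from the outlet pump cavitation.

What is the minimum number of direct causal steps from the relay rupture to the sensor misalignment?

Shortest chain: the relay rupture → the inlet coupling trip → the exhaust seal blockage → the gearbox rupture → the sensor misalignment.

4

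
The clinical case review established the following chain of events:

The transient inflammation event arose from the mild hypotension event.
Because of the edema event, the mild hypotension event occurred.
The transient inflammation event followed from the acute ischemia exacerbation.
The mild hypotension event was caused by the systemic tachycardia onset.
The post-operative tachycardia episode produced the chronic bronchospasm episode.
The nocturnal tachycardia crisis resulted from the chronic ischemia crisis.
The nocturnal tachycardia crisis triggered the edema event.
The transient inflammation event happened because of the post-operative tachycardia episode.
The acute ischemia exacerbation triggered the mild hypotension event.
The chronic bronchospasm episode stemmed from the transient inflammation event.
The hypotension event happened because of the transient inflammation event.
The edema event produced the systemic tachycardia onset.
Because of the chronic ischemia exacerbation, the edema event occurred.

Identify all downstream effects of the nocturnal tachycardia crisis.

the chronic bronchospasm episode, the edema event, the hypotension event, the mild hypotension event, the systemic tachycardia onset, the transient inflammation event

Direct effects: the edema event.
2 steps out: the systemic tachycardia onset, the mild hypotension event.
3 steps out: the transient inflammation event.
4 steps out: the hypotension event, the chronic bronchospasm episode.
Not reachable from it: the chronic ischemia exacerbation, the acute ischemia exacerbation, the chronic ischemia crisis, the post-operative tachycardia episode.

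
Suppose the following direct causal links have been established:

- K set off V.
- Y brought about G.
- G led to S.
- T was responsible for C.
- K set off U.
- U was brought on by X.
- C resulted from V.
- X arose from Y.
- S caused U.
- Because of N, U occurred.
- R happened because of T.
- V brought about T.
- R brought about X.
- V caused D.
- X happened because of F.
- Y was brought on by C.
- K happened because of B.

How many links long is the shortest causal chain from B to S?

6

Shortest chain: B → K → V → C → Y → G → S.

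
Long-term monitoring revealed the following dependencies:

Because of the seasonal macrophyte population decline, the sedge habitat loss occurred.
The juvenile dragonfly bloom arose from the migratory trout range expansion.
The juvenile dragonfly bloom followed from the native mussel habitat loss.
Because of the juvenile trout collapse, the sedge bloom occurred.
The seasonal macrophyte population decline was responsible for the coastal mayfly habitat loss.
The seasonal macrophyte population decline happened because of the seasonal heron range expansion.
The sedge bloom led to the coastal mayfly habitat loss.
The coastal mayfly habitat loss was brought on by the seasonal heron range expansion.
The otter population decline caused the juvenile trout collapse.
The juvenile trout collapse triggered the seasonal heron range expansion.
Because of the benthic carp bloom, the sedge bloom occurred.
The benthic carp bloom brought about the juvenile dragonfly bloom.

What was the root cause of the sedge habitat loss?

the otter population decline

Tracing upstream from the sedge habitat loss: the sedge habitat loss ← the seasonal macrophyte population decline ← the seasonal heron range expansion ← the juvenile trout collapse ← the otter population decline.
The otter population decline has no stated cause, so it is the root.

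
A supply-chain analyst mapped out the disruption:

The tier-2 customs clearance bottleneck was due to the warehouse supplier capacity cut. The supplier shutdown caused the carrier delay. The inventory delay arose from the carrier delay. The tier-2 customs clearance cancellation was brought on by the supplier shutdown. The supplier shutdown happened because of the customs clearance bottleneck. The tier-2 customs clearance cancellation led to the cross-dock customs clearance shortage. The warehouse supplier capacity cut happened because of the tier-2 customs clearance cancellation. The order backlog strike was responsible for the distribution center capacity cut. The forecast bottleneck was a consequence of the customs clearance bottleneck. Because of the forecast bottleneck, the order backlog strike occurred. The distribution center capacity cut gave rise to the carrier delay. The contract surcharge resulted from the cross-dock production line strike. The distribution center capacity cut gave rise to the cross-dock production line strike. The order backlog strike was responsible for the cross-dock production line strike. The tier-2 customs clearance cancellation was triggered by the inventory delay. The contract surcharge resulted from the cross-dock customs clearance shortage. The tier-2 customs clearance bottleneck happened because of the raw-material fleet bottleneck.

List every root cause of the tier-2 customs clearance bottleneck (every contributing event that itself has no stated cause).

Tracing upstream from the tier-2 customs clearance bottleneck: the tier-2 customs clearance bottleneck ← the raw-material fleet bottleneck.
A separate upstream branch: the tier-2 customs clearance bottleneck ← the warehouse supplier capacity cut ← the tier-2 customs clearance cancellation ← the supplier shutdown ← the customs clearance bottleneck.
Each of those chain origins has no stated cause.

the customs clearance bottleneck, the raw-material fleet bottleneck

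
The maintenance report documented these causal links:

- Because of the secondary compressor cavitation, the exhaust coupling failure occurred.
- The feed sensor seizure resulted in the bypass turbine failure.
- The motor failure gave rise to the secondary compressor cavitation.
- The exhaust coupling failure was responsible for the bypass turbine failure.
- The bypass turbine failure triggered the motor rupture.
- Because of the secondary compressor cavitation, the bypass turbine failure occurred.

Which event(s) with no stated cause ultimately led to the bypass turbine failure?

the feed sensor seizure, the motor failure

Tracing upstream from the bypass turbine failure: the bypass turbine failure ← the feed sensor seizure.
A separate upstream branch: the bypass turbine failure ← the secondary compressor cavitation ← the motor failure.
Each of those chain origins has no stated cause.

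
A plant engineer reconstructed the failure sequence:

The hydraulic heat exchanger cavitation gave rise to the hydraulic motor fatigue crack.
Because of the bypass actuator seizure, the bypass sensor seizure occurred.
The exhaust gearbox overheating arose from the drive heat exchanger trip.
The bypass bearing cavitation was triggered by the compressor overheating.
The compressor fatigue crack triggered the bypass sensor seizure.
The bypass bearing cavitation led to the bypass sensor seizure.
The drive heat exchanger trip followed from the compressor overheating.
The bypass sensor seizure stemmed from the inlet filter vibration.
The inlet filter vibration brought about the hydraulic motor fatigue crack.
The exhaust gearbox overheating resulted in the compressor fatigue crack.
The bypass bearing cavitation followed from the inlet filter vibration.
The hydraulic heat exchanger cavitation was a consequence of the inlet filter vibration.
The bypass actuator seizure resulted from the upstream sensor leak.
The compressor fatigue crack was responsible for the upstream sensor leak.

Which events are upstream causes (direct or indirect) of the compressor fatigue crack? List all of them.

Immediate cause of the compressor fatigue crack: the exhaust gearbox overheating.
Further upstream: the compressor overheating, the drive heat exchanger trip.

the compressor overheating, the drive heat exchanger trip, the exhaust gearbox overheating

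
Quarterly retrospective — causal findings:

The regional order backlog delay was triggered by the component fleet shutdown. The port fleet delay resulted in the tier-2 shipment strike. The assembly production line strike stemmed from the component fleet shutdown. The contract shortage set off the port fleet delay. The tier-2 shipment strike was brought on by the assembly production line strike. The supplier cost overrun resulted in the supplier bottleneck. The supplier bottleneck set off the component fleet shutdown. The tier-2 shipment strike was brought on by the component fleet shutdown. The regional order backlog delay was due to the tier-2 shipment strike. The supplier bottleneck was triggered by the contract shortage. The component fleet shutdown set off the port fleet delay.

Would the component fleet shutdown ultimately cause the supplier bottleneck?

The component fleet shutdown leads to the port fleet delay, the assembly production line strike, the tier-2 shipment strike, the regional order backlog delay; the supplier bottleneck is not among them.

No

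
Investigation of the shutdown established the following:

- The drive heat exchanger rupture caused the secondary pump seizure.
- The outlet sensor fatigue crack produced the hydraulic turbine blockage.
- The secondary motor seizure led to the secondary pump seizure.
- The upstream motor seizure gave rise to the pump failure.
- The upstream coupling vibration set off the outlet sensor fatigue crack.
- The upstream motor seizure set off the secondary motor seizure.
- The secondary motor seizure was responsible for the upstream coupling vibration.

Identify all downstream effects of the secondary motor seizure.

the hydraulic turbine blockage, the outlet sensor fatigue crack, the secondary pump seizure, the upstream coupling vibration

Direct effects: the upstream coupling vibration, the secondary pump seizure.
2 steps out: the outlet sensor fatigue crack.
3 steps out: the hydraulic turbine blockage.
Not reachable from it: the upstream motor seizure, the drive heat exchanger rupture, the pump failure.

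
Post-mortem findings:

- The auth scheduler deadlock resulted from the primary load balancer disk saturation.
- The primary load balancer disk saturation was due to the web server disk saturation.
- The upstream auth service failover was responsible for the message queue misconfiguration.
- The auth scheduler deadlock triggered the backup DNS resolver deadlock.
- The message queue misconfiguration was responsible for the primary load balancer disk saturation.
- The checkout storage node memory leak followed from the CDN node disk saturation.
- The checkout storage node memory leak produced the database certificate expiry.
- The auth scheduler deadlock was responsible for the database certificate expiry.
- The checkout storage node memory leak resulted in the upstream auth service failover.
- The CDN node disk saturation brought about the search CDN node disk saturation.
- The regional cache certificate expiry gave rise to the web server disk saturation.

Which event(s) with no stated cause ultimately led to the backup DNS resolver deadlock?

the CDN node disk saturation, the regional cache certificate expiry

Tracing upstream from the backup DNS resolver deadlock: the backup DNS resolver deadlock ← the auth scheduler deadlock ← the primary load balancer disk saturation ← the web server disk saturation ← the regional cache certificate expiry.
A separate upstream branch: the backup DNS resolver deadlock ← the auth scheduler deadlock ← the primary load balancer disk saturation ← the message queue misconfiguration ← the upstream auth service failover ← the checkout storage node memory leak ← the CDN node disk saturation.
Each of those chain origins has no stated cause.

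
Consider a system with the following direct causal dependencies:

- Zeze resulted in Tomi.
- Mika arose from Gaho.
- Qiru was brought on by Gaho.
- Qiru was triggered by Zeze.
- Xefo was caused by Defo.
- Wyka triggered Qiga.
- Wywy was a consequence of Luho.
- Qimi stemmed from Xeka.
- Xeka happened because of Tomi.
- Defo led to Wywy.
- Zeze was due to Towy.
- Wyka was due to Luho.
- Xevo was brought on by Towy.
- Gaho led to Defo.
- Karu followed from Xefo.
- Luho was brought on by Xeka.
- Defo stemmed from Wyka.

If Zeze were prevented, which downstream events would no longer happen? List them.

Downstream of Zeze: Tomi, Xeka, Luho, Qiru, Wyka, Defo, Qimi, Qiga, Xefo, Wywy, Karu.
Of those, still caused via another path: Qiru, Defo, Xefo, Wywy, Karu.
The remainder have no surviving cause.

Luho, Qiga, Qimi, Tomi, Wyka, Xeka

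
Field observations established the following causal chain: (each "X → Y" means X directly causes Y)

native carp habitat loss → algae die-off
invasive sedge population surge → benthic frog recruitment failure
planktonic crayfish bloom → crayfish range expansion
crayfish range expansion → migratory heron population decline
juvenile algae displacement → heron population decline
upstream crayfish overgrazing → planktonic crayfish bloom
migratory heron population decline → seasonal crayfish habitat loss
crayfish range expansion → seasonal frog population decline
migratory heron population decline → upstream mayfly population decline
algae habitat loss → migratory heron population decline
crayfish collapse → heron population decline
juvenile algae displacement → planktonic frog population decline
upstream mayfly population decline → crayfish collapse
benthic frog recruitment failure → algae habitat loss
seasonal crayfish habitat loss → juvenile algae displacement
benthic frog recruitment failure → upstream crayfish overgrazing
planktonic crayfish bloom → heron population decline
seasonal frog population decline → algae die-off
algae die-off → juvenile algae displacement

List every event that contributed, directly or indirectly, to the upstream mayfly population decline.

Immediate cause of the upstream mayfly population decline: the migratory heron population decline.
Further upstream: the invasive sedge population surge, the benthic frog recruitment failure, the upstream crayfish overgrazing, the planktonic crayfish bloom, the algae habitat loss, the crayfish range expansion.

the algae habitat loss, the benthic frog recruitment failure, the crayfish range expansion, the invasive sedge population surge, the migratory heron population decline, the planktonic crayfish bloom, the upstream crayfish overgrazing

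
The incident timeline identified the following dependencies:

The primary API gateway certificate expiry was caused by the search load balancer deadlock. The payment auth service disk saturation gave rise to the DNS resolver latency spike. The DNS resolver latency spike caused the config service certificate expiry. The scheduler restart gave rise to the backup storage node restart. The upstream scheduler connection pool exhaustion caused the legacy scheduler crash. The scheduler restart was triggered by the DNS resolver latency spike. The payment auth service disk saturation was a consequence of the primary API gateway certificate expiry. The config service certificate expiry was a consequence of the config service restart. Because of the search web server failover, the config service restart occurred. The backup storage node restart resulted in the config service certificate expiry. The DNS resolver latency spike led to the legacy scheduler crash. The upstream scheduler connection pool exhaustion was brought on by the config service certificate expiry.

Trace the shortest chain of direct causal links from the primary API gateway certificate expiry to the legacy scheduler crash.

the primary API gateway certificate expiry → the payment auth service disk saturation → the DNS resolver latency spike → the legacy scheduler crash

the primary API gateway certificate expiry → the payment auth service disk saturation
the payment auth service disk saturation → the DNS resolver latency spike
the DNS resolver latency spike → the legacy scheduler crash
Length: 3 steps.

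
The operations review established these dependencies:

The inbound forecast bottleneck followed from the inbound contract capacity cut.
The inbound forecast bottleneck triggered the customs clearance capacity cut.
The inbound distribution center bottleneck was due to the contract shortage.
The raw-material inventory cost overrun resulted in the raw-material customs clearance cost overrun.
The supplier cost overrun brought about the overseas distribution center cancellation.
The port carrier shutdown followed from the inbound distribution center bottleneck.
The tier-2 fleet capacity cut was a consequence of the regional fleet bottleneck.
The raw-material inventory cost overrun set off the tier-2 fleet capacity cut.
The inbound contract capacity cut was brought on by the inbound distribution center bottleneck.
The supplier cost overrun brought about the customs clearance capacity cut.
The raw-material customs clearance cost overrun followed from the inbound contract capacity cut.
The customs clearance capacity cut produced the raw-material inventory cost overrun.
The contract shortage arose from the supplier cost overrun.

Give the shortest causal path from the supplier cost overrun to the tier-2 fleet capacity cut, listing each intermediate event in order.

the supplier cost overrun → the customs clearance capacity cut
the customs clearance capacity cut → the raw-material inventory cost overrun
the raw-material inventory cost overrun → the tier-2 fleet capacity cut
Length: 3 steps.

the supplier cost overrun → the customs clearance capacity cut → the raw-material inventory cost overrun → the tier-2 fleet capacity cut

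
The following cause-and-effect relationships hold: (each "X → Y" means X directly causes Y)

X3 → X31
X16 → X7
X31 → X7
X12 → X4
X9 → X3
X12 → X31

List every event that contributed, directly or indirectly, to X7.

X12, X16, X3, X31, X9

Immediate causes of X7: X31, X16.
Further upstream: X12, X9, X3.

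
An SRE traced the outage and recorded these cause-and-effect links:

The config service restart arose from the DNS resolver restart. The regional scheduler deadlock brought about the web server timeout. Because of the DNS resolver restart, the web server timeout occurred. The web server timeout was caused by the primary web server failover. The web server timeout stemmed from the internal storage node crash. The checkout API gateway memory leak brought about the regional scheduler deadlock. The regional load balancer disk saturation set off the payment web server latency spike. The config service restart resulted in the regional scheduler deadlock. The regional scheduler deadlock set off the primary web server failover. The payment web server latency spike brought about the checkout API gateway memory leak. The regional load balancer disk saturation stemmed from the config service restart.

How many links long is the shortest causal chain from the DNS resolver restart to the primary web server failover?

3

Shortest chain: the DNS resolver restart → the config service restart → the regional scheduler deadlock → the primary web server failover.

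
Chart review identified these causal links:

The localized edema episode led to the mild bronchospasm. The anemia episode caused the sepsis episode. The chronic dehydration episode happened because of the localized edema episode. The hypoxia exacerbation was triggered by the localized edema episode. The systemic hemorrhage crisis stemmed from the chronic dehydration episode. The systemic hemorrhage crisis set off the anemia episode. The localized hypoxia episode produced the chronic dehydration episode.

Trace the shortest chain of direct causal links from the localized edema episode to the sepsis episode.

the localized edema episode → the chronic dehydration episode
the chronic dehydration episode → the systemic hemorrhage crisis
the systemic hemorrhage crisis → the anemia episode
the anemia episode → the sepsis episode
Length: 4 steps.

the localized edema episode → the chronic dehydration episode → the systemic hemorrhage crisis → the anemia episode → the sepsis episode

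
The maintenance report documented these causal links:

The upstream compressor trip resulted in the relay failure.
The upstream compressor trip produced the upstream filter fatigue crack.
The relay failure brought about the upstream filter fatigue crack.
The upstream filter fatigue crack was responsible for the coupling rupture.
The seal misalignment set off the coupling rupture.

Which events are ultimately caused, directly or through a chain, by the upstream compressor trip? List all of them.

Direct effects: the relay failure, the upstream filter fatigue crack.
2 steps out: the coupling rupture.
Not reachable from it: the seal misalignment.

the coupling rupture, the relay failure, the upstream filter fatigue crack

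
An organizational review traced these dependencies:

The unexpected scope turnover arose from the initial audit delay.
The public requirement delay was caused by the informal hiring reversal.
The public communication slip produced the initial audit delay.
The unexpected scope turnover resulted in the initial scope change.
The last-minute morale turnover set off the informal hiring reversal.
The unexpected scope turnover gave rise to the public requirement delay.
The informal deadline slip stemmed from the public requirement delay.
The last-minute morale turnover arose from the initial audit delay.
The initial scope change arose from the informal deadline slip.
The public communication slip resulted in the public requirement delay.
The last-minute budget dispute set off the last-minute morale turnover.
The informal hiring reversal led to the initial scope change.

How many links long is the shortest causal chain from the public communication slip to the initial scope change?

Shortest chain: the public communication slip → the initial audit delay → the unexpected scope turnover → the initial scope change.

3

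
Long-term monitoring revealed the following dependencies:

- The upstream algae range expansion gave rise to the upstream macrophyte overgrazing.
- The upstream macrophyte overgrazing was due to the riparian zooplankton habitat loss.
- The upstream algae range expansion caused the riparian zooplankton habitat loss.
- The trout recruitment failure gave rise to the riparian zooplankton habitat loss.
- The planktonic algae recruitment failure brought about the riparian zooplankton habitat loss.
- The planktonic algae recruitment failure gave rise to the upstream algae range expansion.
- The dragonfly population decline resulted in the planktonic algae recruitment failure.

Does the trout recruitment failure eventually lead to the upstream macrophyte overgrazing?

There is a causal chain: the trout recruitment failure → the riparian zooplankton habitat loss → the upstream macrophyte overgrazing.

Yes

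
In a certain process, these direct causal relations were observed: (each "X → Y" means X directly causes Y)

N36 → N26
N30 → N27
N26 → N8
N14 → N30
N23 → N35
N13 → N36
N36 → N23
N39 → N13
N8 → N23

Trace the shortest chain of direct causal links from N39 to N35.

N39 → N13 → N36 → N23 → N35

N39 → N13
N13 → N36
N36 → N23
N23 → N35
Length: 4 steps.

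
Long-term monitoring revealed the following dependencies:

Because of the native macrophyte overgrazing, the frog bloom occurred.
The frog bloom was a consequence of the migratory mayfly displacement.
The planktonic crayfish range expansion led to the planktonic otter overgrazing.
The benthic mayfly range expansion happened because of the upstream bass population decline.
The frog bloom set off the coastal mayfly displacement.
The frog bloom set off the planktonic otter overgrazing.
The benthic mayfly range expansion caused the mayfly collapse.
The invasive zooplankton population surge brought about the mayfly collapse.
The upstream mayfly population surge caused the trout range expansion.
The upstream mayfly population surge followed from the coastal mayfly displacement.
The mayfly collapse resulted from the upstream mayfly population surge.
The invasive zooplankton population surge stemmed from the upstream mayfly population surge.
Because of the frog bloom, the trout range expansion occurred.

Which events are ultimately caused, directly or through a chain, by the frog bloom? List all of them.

the coastal mayfly displacement, the invasive zooplankton population surge, the mayfly collapse, the planktonic otter overgrazing, the trout range expansion, the upstream mayfly population surge

Direct effects: the planktonic otter overgrazing, the coastal mayfly displacement, the trout range expansion.
2 steps out: the upstream mayfly population surge.
3 steps out: the invasive zooplankton population surge, the mayfly collapse.
Not reachable from it: the native macrophyte overgrazing, the migratory mayfly displacement, the upstream bass population decline, the planktonic crayfish range expansion, the benthic mayfly range expansion.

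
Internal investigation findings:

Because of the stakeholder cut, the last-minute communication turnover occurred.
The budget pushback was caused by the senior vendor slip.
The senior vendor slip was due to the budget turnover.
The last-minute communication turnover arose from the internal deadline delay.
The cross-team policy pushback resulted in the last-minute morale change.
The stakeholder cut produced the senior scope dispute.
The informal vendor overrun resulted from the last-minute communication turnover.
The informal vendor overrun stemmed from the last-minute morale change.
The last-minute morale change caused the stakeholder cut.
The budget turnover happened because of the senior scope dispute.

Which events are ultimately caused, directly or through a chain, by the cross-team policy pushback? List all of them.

Direct effects: the last-minute morale change.
2 steps out: the stakeholder cut, the informal vendor overrun.
3 steps out: the last-minute communication turnover, the senior scope dispute.
4 steps out: the budget turnover.
5 steps out: the senior vendor slip.
6 steps out: the budget pushback.
Not reachable from it: the internal deadline delay.

the budget pushback, the budget turnover, the informal vendor overrun, the last-minute communication turnover, the last-minute morale change, the senior scope dispute, the senior vendor slip, the stakeholder cut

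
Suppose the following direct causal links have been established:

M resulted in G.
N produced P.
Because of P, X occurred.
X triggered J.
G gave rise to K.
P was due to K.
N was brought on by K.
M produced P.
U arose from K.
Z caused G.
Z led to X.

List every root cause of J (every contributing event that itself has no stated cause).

Tracing upstream from J: J ← X ← P ← M.
A separate upstream branch: J ← X ← Z.
Each of those chain origins has no stated cause.

M, Z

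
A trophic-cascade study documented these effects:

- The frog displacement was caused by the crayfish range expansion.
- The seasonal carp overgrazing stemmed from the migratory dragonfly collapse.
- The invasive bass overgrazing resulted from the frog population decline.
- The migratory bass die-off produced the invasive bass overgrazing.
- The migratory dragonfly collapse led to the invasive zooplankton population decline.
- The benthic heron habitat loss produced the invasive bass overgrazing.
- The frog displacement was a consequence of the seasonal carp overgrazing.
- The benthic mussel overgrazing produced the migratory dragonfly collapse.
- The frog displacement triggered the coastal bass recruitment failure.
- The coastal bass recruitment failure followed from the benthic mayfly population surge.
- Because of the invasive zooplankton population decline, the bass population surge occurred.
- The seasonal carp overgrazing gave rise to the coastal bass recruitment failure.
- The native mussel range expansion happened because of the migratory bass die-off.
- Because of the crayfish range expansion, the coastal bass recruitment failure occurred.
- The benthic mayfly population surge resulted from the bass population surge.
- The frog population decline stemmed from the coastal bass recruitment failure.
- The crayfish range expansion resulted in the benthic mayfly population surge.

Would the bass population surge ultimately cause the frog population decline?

Yes

There is a causal chain: the bass population surge → the benthic mayfly population surge → the coastal bass recruitment failure → the frog population decline.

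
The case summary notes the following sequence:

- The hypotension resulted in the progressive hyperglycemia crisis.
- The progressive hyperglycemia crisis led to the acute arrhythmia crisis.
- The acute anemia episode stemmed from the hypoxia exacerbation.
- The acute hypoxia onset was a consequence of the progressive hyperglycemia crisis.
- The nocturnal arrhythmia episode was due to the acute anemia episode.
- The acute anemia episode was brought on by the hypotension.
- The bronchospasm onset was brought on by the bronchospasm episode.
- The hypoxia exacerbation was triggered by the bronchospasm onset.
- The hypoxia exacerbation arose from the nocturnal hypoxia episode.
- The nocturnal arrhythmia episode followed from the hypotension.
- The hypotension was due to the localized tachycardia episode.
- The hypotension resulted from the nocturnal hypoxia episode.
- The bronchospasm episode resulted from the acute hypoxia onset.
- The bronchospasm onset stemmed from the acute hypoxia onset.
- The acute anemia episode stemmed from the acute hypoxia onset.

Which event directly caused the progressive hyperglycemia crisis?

the hypotension

Upstream contributors include the nocturnal hypoxia episode, the localized tachycardia episode, but only the hypotension feeds directly into the progressive hyperglycemia crisis.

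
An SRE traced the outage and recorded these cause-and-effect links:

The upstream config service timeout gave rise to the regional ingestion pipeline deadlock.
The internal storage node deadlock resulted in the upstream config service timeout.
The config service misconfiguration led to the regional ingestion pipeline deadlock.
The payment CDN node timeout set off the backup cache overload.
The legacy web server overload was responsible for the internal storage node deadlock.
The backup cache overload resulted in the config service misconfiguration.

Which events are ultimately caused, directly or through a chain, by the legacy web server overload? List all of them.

the internal storage node deadlock, the regional ingestion pipeline deadlock, the upstream config service timeout

Direct effects: the internal storage node deadlock.
2 steps out: the upstream config service timeout.
3 steps out: the regional ingestion pipeline deadlock.
Not reachable from it: the payment CDN node timeout, the backup cache overload, the config service misconfiguration.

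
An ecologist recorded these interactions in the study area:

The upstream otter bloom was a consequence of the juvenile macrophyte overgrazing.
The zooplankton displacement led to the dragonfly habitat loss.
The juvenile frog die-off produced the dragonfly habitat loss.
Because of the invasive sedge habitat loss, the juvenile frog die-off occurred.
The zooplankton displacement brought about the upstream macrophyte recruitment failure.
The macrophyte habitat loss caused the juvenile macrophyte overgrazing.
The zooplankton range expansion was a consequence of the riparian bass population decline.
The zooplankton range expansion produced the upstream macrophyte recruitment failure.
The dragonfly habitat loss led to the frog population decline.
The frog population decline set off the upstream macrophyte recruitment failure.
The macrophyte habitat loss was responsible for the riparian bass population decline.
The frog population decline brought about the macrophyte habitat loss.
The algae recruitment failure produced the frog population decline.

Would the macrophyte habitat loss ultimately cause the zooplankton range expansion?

There is a causal chain: the macrophyte habitat loss → the riparian bass population decline → the zooplankton range expansion.

Yes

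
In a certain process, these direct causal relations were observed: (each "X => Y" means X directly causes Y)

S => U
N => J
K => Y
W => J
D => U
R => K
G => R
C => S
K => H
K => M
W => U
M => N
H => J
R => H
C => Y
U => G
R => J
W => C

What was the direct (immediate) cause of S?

Upstream contributors include W, but only C feeds directly into S.

C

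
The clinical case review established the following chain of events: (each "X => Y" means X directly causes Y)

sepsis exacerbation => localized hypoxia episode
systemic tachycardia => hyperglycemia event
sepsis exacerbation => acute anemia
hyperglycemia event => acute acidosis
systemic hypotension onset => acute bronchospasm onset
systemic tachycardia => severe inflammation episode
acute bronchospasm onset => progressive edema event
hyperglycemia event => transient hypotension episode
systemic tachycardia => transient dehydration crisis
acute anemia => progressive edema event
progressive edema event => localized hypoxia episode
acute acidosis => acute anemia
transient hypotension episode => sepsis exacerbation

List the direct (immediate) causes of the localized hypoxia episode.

Upstream contributors include the systemic tachycardia, the hyperglycemia event, the acute acidosis, the systemic hypotension onset, the transient hypotension episode, the acute anemia, the acute bronchospasm onset, but only the progressive edema event, the sepsis exacerbation feed directly into the localized hypoxia episode.

the progressive edema event, the sepsis exacerbation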